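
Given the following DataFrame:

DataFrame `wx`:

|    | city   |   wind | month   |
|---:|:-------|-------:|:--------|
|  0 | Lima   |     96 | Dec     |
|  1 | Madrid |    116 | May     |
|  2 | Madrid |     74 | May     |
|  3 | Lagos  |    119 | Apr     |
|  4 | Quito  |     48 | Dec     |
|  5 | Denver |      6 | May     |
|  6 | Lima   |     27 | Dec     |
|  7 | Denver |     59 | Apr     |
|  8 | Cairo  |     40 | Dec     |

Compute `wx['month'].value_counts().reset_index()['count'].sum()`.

value_counts of month:
month
Dec    4
May    3
Apr    2
Name: count, dtype: int64
reset_index():
  month  count
0   Dec      4
1   May      3
2   Apr      2

9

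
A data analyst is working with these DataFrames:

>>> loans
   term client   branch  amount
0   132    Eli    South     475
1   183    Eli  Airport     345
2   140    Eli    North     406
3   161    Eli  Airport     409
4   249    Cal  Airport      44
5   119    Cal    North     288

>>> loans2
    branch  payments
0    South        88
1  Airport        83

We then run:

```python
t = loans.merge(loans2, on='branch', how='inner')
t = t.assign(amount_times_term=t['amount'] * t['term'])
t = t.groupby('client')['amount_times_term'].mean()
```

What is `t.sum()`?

74850.6666667

merge on 'branch' (how='inner') → 4 rows:
   term client   branch  amount  payments
0   132    Eli    South     475        88
1   183    Eli  Airport     345        83
2   161    Eli  Airport     409        83
3   249    Cal  Airport      44        83
add column amount_times_term = t['amount'] * t['term']:
   term client   branch  amount  payments  amount_times_term
0   132    Eli    South     475        88              62700
1   183    Eli  Airport     345        83              63135
2   161    Eli  Airport     409        83              65849
3   249    Cal  Airport      44        83              10956
group by client, mean of amount_times_term:
client
Cal    10956.000000
Eli    63894.666667
Name: amount_times_term, dtype: float64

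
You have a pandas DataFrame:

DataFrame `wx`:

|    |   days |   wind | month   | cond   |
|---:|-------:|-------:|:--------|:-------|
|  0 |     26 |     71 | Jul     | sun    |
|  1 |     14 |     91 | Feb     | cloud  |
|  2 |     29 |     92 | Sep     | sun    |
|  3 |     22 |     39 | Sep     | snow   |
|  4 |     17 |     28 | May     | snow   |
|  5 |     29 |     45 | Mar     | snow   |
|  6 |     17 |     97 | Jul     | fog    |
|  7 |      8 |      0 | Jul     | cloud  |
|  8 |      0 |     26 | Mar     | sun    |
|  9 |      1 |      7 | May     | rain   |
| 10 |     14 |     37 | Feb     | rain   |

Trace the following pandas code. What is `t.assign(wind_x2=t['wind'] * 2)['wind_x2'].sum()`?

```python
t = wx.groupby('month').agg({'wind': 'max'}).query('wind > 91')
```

378

group by month, max of wind:
       wind
month      
Feb      91
Jul      97
Mar      45
May      28
Sep      92
filter rows where wind > 91:
       wind
month      
Jul      97
Sep      92
add column wind_x2 = t['wind'] * 2:
       wind  wind_x2
month               
Jul      97      194
Sep      92      184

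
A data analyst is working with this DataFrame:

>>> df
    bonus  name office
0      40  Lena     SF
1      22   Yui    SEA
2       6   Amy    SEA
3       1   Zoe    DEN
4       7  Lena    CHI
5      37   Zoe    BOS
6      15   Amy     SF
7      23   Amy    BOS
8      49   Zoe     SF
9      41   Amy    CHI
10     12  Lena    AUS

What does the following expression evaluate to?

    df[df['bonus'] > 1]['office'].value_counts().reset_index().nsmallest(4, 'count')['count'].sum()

7

filter rows where bonus > 1:
    bonus  name office
0      40  Lena     SF
1      22   Yui    SEA
2       6   Amy    SEA
4       7  Lena    CHI
5      37   Zoe    BOS
6      15   Amy     SF
7      23   Amy    BOS
8      49   Zoe     SF
9      41   Amy    CHI
10     12  Lena    AUS
value_counts of office:
office
SF     3
SEA    2
CHI    2
BOS    2
AUS    1
Name: count, dtype: int64
reset_index():
  office  count
0     SF      3
1    SEA      2
2    CHI      2
3    BOS      2
4    AUS      1
take 4 rows with smallest count:
  office  count
4    AUS      1
1    SEA      2
2    CHI      2
3    BOS      2
So sum() = 7.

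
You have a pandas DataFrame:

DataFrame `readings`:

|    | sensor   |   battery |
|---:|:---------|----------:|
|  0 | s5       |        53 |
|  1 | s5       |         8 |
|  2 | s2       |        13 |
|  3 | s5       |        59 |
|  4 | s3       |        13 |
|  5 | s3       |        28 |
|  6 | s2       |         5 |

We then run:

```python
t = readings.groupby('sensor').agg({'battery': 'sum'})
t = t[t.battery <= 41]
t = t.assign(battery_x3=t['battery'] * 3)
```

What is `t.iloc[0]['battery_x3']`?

54

group by sensor, sum of battery:
        battery
sensor         
s2           18
s3           41
s5          120
filter rows where battery <= 41:
        battery
sensor         
s2           18
s3           41
add column battery_x3 = t['battery'] * 3:
        battery  battery_x3
sensor                     
s2           18          54
s3           41         123
value at position 0, column 'battery_x3' → 54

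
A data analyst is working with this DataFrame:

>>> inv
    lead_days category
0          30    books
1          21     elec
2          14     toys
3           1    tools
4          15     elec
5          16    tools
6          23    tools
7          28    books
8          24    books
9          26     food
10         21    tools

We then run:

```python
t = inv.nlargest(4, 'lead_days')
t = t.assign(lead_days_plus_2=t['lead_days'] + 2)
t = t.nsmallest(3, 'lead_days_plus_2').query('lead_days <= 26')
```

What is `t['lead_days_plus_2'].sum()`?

54

take 4 rows with largest lead_days:
   lead_days category
0         30    books
7         28    books
9         26     food
8         24    books
add column lead_days_plus_2 = t['lead_days'] + 2:
   lead_days category  lead_days_plus_2
0         30    books                32
7         28    books                30
9         26     food                28
8         24    books                26
take 3 rows with smallest lead_days_plus_2:
   lead_days category  lead_days_plus_2
8         24    books                26
9         26     food                28
7         28    books                30
filter rows where lead_days <= 26:
   lead_days category  lead_days_plus_2
8         24    books                26
9         26     food                28
Hence 54.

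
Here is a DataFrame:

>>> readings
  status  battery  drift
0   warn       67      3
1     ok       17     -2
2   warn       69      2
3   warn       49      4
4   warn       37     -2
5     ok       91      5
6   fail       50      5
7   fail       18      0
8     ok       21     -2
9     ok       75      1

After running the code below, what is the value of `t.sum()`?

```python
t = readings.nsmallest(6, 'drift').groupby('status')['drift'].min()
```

-4

take 6 rows with smallest drift:
  status  battery  drift
1     ok       17     -2
4   warn       37     -2
8     ok       21     -2
7   fail       18      0
9     ok       75      1
2   warn       69      2
group by status, min of drift:
status
fail    0
ok     -2
warn   -2
Name: drift, dtype: int64
Taking the sum of the resulting series gives -4.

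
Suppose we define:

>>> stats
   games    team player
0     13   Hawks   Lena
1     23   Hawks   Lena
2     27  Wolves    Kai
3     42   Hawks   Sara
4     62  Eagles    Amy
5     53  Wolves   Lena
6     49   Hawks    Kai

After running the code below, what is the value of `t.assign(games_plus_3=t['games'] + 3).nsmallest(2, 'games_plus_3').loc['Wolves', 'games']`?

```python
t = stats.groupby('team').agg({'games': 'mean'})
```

group by team, mean of games:
        games
team         
Eagles  62.00
Hawks   31.75
Wolves  40.00
add column games_plus_3 = t['games'] + 3:
        games  games_plus_3
team                       
Eagles  62.00         65.00
Hawks   31.75         34.75
Wolves  40.00         43.00
take 2 rows with smallest games_plus_3:
        games  games_plus_3
team                       
Hawks   31.75         34.75
Wolves  40.00         43.00
Then the value at row 'Wolves', column 'games': 40.0

40.0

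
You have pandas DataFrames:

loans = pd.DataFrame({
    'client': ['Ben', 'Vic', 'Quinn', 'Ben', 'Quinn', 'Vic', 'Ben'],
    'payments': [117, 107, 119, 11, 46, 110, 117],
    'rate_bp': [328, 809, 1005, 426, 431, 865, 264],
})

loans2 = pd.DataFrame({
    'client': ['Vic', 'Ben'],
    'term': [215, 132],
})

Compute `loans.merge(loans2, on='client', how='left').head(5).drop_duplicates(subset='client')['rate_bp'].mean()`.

merge on 'client' (how='left') → 7 rows:
  client  payments  rate_bp   term
0    Ben       117      328  132.0
1    Vic       107      809  215.0
2  Quinn       119     1005    NaN
3    Ben        11      426  132.0
4  Quinn        46      431    NaN
5    Vic       110      865  215.0
6    Ben       117      264  132.0
take first 5 rows:
  client  payments  rate_bp   term
0    Ben       117      328  132.0
1    Vic       107      809  215.0
2  Quinn       119     1005    NaN
3    Ben        11      426  132.0
4  Quinn        46      431    NaN
drop duplicate client (keep=first):
  client  payments  rate_bp   term
0    Ben       117      328  132.0
1    Vic       107      809  215.0
2  Quinn       119     1005    NaN
So mean() = 714.0.

714.0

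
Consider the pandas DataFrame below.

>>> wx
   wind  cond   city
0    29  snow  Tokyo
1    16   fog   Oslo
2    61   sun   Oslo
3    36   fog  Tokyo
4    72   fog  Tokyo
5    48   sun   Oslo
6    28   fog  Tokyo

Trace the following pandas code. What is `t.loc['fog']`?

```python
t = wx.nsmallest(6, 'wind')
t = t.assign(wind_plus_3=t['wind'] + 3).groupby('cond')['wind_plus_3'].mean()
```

take 6 rows with smallest wind:
   wind  cond   city
1    16   fog   Oslo
6    28   fog  Tokyo
0    29  snow  Tokyo
3    36   fog  Tokyo
5    48   sun   Oslo
2    61   sun   Oslo
add column wind_plus_3 = t['wind'] + 3:
   wind  cond   city  wind_plus_3
1    16   fog   Oslo           19
6    28   fog  Tokyo           31
0    29  snow  Tokyo           32
3    36   fog  Tokyo           39
5    48   sun   Oslo           51
2    61   sun   Oslo           64
group by cond, mean of wind_plus_3:
cond
fog     29.666667
snow    32.000000
sun     57.500000
Name: wind_plus_3, dtype: float64
Reading off the value at index 'fog', we get 29.6666666667.

29.6666666667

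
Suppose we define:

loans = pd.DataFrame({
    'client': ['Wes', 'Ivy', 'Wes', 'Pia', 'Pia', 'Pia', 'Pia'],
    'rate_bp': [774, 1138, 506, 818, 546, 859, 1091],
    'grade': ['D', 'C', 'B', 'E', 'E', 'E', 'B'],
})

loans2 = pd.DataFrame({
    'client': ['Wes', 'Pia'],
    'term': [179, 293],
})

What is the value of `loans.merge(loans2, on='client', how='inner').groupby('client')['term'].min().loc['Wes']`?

merge on 'client' (how='inner') → 6 rows:
  client  rate_bp grade  term
0    Wes      774     D   179
1    Wes      506     B   179
2    Pia      818     E   293
3    Pia      546     E   293
4    Pia      859     E   293
5    Pia     1091     B   293
group by client, min of term:
client
Pia    293
Wes    179
Name: term, dtype: int64
Hence 179.

179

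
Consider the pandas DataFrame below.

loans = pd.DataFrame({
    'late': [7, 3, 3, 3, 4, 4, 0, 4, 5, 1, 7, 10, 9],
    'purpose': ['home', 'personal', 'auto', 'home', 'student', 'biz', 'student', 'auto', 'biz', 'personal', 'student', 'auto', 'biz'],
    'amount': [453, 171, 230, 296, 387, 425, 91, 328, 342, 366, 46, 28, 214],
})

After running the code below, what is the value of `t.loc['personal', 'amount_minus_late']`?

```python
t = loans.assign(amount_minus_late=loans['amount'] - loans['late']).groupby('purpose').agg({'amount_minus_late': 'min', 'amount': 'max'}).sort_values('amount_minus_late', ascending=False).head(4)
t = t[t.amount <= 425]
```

168

add column amount_minus_late = loans['amount'] - loans['late']:
    late   purpose  amount  amount_minus_late
0      7      home     453                446
1      3  personal     171                168
2      3      auto     230                227
3      3      home     296                293
4      4   student     387                383
5      4       biz     425                421
6      0   student      91                 91
7      4      auto     328                324
8      5       biz     342                337
9      1  personal     366                365
10     7   student      46                 39
11    10      auto      28                 18
12     9       biz     214                205
group by purpose: min(amount_minus_late), max(amount):
          amount_minus_late  amount
purpose                            
auto                     18     328
biz                     205     425
home                    293     453
personal                168     366
student                  39     387
sort by amount_minus_late descending:
          amount_minus_late  amount
purpose                            
home                    293     453
biz                     205     425
personal                168     366
student                  39     387
auto                     18     328
take first 4 rows:
          amount_minus_late  amount
purpose                            
home                    293     453
biz                     205     425
personal                168     366
student                  39     387
filter rows where amount <= 425:
          amount_minus_late  amount
purpose                            
biz                     205     425
personal                168     366
student                  39     387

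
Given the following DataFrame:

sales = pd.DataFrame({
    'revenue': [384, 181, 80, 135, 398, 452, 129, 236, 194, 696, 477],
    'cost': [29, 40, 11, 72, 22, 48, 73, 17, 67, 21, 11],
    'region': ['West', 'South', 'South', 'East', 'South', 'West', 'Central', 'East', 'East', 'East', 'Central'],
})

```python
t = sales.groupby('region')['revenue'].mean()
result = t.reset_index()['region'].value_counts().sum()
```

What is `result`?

4

group by region, mean of revenue:
region
Central    303.000000
East       315.250000
South      219.666667
West       418.000000
Name: revenue, dtype: float64
reset_index():
    region     revenue
0  Central  303.000000
1     East  315.250000
2    South  219.666667
3     West  418.000000
value_counts of region:
region
Central    1
East       1
South      1
West       1
Name: count, dtype: int64
So sum() = 4.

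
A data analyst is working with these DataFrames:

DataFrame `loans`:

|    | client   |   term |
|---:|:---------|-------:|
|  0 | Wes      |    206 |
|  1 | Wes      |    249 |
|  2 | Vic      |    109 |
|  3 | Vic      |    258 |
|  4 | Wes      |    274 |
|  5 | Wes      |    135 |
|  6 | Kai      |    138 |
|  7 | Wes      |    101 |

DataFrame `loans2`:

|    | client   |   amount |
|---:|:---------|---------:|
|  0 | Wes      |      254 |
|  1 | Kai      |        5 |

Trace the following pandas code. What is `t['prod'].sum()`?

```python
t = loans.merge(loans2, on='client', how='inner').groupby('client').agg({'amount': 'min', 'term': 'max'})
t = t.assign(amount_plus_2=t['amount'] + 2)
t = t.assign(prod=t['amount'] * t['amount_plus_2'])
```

65059

merge on 'client' (how='inner') → 6 rows:
  client  term  amount
0    Wes   206     254
1    Wes   249     254
2    Wes   274     254
3    Wes   135     254
4    Kai   138       5
5    Wes   101     254
group by client: min(amount), max(term):
        amount  term
client              
Kai          5   138
Wes        254   274
add column amount_plus_2 = t['amount'] + 2:
        amount  term  amount_plus_2
client                             
Kai          5   138              7
Wes        254   274            256
add column prod = t['amount'] * t['amount_plus_2']:
        amount  term  amount_plus_2   prod
client                                    
Kai          5   138              7     35
Wes        254   274            256  65024
Then the sum of column 'prod': 65059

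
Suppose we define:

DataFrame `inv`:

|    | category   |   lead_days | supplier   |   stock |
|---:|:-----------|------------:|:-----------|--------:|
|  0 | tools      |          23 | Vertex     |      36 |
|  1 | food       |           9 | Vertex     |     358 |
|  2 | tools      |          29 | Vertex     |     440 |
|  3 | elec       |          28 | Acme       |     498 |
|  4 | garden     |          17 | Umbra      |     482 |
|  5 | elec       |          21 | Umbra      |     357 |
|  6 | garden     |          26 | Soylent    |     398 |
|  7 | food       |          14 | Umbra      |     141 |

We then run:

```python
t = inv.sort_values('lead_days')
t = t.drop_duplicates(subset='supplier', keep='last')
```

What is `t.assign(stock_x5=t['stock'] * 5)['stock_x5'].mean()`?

2116.25

sort by lead_days:
  category  lead_days supplier  stock
1     food          9   Vertex    358
7     food         14    Umbra    141
4   garden         17    Umbra    482
5     elec         21    Umbra    357
0    tools         23   Vertex     36
6   garden         26  Soylent    398
3     elec         28     Acme    498
2    tools         29   Vertex    440
drop duplicate supplier (keep=last):
  category  lead_days supplier  stock
5     elec         21    Umbra    357
6   garden         26  Soylent    398
3     elec         28     Acme    498
2    tools         29   Vertex    440
add column stock_x5 = t['stock'] * 5:
  category  lead_days supplier  stock  stock_x5
5     elec         21    Umbra    357      1785
6   garden         26  Soylent    398      1990
3     elec         28     Acme    498      2490
2    tools         29   Vertex    440      2200
So mean() = 2116.25.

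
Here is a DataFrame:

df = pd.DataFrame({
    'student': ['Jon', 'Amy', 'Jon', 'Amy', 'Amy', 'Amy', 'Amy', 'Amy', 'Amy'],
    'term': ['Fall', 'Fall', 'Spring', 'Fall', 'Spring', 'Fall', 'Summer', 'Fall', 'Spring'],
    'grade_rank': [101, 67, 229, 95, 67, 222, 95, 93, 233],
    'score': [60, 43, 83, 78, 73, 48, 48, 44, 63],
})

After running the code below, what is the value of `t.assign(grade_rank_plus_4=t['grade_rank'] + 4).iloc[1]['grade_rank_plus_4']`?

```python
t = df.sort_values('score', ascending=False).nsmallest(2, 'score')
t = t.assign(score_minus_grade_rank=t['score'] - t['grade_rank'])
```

sort by score descending:
  student    term  grade_rank  score
2     Jon  Spring         229     83
3     Amy    Fall          95     78
4     Amy  Spring          67     73
8     Amy  Spring         233     63
0     Jon    Fall         101     60
5     Amy    Fall         222     48
6     Amy  Summer          95     48
7     Amy    Fall          93     44
1     Amy    Fall          67     43
take 2 rows with smallest score:
  student  term  grade_rank  score
1     Amy  Fall          67     43
7     Amy  Fall          93     44
add column score_minus_grade_rank = t['score'] - t['grade_rank']:
  student  term  grade_rank  score  score_minus_grade_rank
1     Amy  Fall          67     43                     -24
7     Amy  Fall          93     44                     -49
add column grade_rank_plus_4 = t['grade_rank'] + 4:
  student  term  grade_rank  score  score_minus_grade_rank  grade_rank_plus_4
1     Amy  Fall          67     43                     -24                 71
7     Amy  Fall          93     44                     -49                 97
Reading off the value at position 1, column 'grade_rank_plus_4', we get 97.

97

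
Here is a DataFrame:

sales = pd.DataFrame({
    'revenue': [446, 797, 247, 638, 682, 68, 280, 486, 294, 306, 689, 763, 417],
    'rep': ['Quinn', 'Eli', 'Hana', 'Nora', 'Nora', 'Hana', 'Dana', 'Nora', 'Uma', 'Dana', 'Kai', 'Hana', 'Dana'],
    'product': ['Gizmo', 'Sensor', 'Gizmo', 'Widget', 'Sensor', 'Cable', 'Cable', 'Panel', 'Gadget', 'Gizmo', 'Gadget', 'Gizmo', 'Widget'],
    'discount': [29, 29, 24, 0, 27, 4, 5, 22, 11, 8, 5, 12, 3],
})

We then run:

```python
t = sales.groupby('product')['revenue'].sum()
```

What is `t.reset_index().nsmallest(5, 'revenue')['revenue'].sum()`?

group by product, sum of revenue:
product
Cable      348
Gadget     983
Gizmo     1762
Panel      486
Sensor    1479
Widget    1055
Name: revenue, dtype: int64
reset_index():
  product  revenue
0   Cable      348
1  Gadget      983
2   Gizmo     1762
3   Panel      486
4  Sensor     1479
5  Widget     1055
take 5 rows with smallest revenue:
  product  revenue
0   Cable      348
3   Panel      486
1  Gadget      983
5  Widget     1055
4  Sensor     1479

4351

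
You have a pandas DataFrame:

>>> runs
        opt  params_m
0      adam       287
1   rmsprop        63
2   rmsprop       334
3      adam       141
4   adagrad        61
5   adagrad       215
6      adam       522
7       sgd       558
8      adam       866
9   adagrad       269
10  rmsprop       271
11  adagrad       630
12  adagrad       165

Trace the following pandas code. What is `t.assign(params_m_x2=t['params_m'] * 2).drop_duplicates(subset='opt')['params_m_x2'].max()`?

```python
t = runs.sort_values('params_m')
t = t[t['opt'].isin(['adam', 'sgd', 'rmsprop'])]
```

1116

sort by params_m:
        opt  params_m
4   adagrad        61
1   rmsprop        63
3      adam       141
12  adagrad       165
5   adagrad       215
9   adagrad       269
10  rmsprop       271
0      adam       287
2   rmsprop       334
6      adam       522
7       sgd       558
11  adagrad       630
8      adam       866
filter rows where opt in ['adam', 'sgd', 'rmsprop']:
        opt  params_m
1   rmsprop        63
3      adam       141
10  rmsprop       271
0      adam       287
2   rmsprop       334
6      adam       522
7       sgd       558
8      adam       866
add column params_m_x2 = t['params_m'] * 2:
        opt  params_m  params_m_x2
1   rmsprop        63          126
3      adam       141          282
10  rmsprop       271          542
0      adam       287          574
2   rmsprop       334          668
6      adam       522         1044
7       sgd       558         1116
8      adam       866         1732
drop duplicate opt (keep=first):
       opt  params_m  params_m_x2
1  rmsprop        63          126
3     adam       141          282
7      sgd       558         1116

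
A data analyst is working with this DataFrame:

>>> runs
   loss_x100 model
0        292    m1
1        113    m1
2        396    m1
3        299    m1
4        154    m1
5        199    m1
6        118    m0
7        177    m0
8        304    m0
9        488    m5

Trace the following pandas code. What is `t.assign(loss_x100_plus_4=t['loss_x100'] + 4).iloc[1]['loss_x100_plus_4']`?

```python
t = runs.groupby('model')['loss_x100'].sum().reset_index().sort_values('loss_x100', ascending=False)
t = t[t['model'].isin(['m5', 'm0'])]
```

492

group by model, sum of loss_x100:
model
m0     599
m1    1453
m5     488
Name: loss_x100, dtype: int64
reset_index():
  model  loss_x100
0    m0        599
1    m1       1453
2    m5        488
sort by loss_x100 descending:
  model  loss_x100
1    m1       1453
0    m0        599
2    m5        488
filter rows where model in ['m5', 'm0']:
  model  loss_x100
0    m0        599
2    m5        488
add column loss_x100_plus_4 = t['loss_x100'] + 4:
  model  loss_x100  loss_x100_plus_4
0    m0        599               603
2    m5        488               492
Taking the value at position 1, column 'loss_x100_plus_4' gives 492.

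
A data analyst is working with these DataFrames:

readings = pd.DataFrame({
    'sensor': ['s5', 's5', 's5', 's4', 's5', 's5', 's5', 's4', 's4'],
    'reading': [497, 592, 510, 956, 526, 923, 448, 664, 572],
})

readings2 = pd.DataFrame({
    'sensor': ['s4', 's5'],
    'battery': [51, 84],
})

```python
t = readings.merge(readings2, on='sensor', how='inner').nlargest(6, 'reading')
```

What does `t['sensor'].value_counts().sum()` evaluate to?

6

merge on 'sensor' (how='inner') → 9 rows:
  sensor  reading  battery
0     s5      497       84
1     s5      592       84
2     s5      510       84
3     s4      956       51
4     s5      526       84
5     s5      923       84
6     s5      448       84
7     s4      664       51
8     s4      572       51
take 6 rows with largest reading:
  sensor  reading  battery
3     s4      956       51
5     s5      923       84
7     s4      664       51
1     s5      592       84
8     s4      572       51
4     s5      526       84
value_counts of sensor:
sensor
s4    3
s5    3
Name: count, dtype: int64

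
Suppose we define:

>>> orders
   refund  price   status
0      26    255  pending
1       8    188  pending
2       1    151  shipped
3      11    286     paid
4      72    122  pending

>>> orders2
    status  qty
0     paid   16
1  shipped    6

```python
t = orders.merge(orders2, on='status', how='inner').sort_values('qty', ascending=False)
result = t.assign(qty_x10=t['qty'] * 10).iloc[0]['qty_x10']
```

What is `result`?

merge on 'status' (how='inner') → 2 rows:
   refund  price   status  qty
0       1    151  shipped    6
1      11    286     paid   16
sort by qty descending:
   refund  price   status  qty
1      11    286     paid   16
0       1    151  shipped    6
add column qty_x10 = t['qty'] * 10:
   refund  price   status  qty  qty_x10
1      11    286     paid   16      160
0       1    151  shipped    6       60

160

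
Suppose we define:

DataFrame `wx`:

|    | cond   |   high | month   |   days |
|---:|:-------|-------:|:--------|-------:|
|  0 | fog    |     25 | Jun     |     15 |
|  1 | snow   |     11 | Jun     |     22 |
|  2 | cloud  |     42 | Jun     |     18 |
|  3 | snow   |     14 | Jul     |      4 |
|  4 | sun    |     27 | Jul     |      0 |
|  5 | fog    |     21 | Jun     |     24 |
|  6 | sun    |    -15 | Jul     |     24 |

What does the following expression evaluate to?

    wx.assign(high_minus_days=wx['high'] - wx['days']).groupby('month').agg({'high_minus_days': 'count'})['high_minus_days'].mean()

3.5

add column high_minus_days = wx['high'] - wx['days']:
    cond  high month  days  high_minus_days
0    fog    25   Jun    15               10
1   snow    11   Jun    22              -11
2  cloud    42   Jun    18               24
3   snow    14   Jul     4               10
4    sun    27   Jul     0               27
5    fog    21   Jun    24               -3
6    sun   -15   Jul    24              -39
group by month, count of high_minus_days:
       high_minus_days
month                 
Jul                  3
Jun                  4
Hence 3.5.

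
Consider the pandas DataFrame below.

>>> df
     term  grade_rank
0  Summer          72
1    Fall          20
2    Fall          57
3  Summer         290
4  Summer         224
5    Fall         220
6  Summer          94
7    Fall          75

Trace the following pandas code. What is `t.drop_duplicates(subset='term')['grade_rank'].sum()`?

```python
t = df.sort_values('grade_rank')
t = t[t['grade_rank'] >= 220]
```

sort by grade_rank:
     term  grade_rank
1    Fall          20
2    Fall          57
0  Summer          72
7    Fall          75
6  Summer          94
5    Fall         220
4  Summer         224
3  Summer         290
filter rows where grade_rank >= 220:
     term  grade_rank
5    Fall         220
4  Summer         224
3  Summer         290
drop duplicate term (keep=first):
     term  grade_rank
5    Fall         220
4  Summer         224

444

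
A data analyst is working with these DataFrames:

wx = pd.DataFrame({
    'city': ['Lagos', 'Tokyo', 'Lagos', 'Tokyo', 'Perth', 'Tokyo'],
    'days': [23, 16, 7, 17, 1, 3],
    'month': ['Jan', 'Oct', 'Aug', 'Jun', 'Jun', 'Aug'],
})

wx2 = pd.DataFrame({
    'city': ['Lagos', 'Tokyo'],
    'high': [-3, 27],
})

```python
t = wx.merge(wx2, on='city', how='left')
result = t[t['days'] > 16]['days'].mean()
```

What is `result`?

20.0

merge on 'city' (how='left') → 6 rows:
    city  days month  high
0  Lagos    23   Jan  -3.0
1  Tokyo    16   Oct  27.0
2  Lagos     7   Aug  -3.0
3  Tokyo    17   Jun  27.0
4  Perth     1   Jun   NaN
5  Tokyo     3   Aug  27.0
filter rows where days > 16:
    city  days month  high
0  Lagos    23   Jan  -3.0
3  Tokyo    17   Jun  27.0
Reading off the mean of column 'days', we get 20.0.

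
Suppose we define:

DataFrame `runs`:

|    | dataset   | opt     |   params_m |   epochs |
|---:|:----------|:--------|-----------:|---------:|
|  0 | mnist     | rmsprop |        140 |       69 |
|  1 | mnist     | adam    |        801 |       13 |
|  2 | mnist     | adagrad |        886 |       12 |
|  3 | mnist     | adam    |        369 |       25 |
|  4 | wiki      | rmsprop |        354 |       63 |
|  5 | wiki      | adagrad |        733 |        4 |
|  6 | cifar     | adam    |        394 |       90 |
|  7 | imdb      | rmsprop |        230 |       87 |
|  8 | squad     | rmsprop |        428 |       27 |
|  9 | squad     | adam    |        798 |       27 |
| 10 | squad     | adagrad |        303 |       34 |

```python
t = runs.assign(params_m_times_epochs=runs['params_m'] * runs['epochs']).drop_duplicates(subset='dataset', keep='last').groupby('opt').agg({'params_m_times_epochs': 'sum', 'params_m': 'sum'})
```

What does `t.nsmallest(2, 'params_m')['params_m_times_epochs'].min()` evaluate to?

20010

add column params_m_times_epochs = runs['params_m'] * runs['epochs']:
   dataset      opt  params_m  epochs  params_m_times_epochs
0    mnist  rmsprop       140      69                   9660
1    mnist     adam       801      13                  10413
2    mnist  adagrad       886      12                  10632
3    mnist     adam       369      25                   9225
4     wiki  rmsprop       354      63                  22302
5     wiki  adagrad       733       4                   2932
6    cifar     adam       394      90                  35460
7     imdb  rmsprop       230      87                  20010
8    squad  rmsprop       428      27                  11556
9    squad     adam       798      27                  21546
10   squad  adagrad       303      34                  10302
drop duplicate dataset (keep=last):
   dataset      opt  params_m  epochs  params_m_times_epochs
3    mnist     adam       369      25                   9225
5     wiki  adagrad       733       4                   2932
6    cifar     adam       394      90                  35460
7     imdb  rmsprop       230      87                  20010
10   squad  adagrad       303      34                  10302
group by opt: sum(params_m_times_epochs), sum(params_m):
         params_m_times_epochs  params_m
opt                                     
adagrad                  13234      1036
adam                     44685       763
rmsprop                  20010       230
take 2 rows with smallest params_m:
         params_m_times_epochs  params_m
opt                                     
rmsprop                  20010       230
adam                     44685       763
Then the min of column 'params_m_times_epochs': 20010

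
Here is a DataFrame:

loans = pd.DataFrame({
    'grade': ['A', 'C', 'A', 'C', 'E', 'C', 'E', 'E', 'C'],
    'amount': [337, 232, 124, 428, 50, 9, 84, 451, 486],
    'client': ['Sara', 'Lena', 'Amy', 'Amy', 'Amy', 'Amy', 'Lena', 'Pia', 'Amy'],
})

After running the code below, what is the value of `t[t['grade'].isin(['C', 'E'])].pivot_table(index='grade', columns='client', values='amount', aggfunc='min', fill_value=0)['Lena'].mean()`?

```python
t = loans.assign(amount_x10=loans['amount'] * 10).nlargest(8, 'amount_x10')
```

add column amount_x10 = loans['amount'] * 10:
  grade  amount client  amount_x10
0     A     337   Sara        3370
1     C     232   Lena        2320
2     A     124    Amy        1240
3     C     428    Amy        4280
4     E      50    Amy         500
5     C       9    Amy          90
6     E      84   Lena         840
7     E     451    Pia        4510
8     C     486    Amy        4860
take 8 rows with largest amount_x10:
  grade  amount client  amount_x10
8     C     486    Amy        4860
7     E     451    Pia        4510
3     C     428    Amy        4280
0     A     337   Sara        3370
1     C     232   Lena        2320
2     A     124    Amy        1240
6     E      84   Lena         840
4     E      50    Amy         500
filter rows where grade in ['C', 'E']:
  grade  amount client  amount_x10
8     C     486    Amy        4860
7     E     451    Pia        4510
3     C     428    Amy        4280
1     C     232   Lena        2320
6     E      84   Lena         840
4     E      50    Amy         500
pivot: rows=grade, cols=client, min(amount):
client  Amy  Lena  Pia
grade                 
C       428   232    0
E        50    84  451

158.0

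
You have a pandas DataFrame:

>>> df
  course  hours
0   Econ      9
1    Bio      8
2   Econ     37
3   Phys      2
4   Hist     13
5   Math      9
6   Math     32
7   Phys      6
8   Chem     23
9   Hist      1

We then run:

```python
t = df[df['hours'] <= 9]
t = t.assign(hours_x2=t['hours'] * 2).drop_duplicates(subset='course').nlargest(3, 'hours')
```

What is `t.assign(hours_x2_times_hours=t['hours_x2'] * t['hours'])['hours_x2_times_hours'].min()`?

filter rows where hours <= 9:
  course  hours
0   Econ      9
1    Bio      8
3   Phys      2
5   Math      9
7   Phys      6
9   Hist      1
add column hours_x2 = t['hours'] * 2:
  course  hours  hours_x2
0   Econ      9        18
1    Bio      8        16
3   Phys      2         4
5   Math      9        18
7   Phys      6        12
9   Hist      1         2
drop duplicate course (keep=first):
  course  hours  hours_x2
0   Econ      9        18
1    Bio      8        16
3   Phys      2         4
5   Math      9        18
9   Hist      1         2
take 3 rows with largest hours:
  course  hours  hours_x2
0   Econ      9        18
5   Math      9        18
1    Bio      8        16
add column hours_x2_times_hours = t['hours_x2'] * t['hours']:
  course  hours  hours_x2  hours_x2_times_hours
0   Econ      9        18                   162
5   Math      9        18                   162
1    Bio      8        16                   128
The min of column 'hours_x2_times_hours' is 128.

128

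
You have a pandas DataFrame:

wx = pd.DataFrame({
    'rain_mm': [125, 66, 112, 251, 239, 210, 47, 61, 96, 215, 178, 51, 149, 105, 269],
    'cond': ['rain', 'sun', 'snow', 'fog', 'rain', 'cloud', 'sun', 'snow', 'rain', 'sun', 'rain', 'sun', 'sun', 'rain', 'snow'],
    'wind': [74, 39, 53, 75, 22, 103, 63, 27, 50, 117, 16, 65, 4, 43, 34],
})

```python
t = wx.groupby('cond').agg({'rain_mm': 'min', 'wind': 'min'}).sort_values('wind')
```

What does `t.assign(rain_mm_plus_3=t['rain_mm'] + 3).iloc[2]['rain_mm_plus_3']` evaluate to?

group by cond: min(rain_mm), min(wind):
       rain_mm  wind
cond                
cloud      210   103
fog        251    75
rain        96    16
snow        61    27
sun         47     4
sort by wind:
       rain_mm  wind
cond                
sun         47     4
rain        96    16
snow        61    27
fog        251    75
cloud      210   103
add column rain_mm_plus_3 = t['rain_mm'] + 3:
       rain_mm  wind  rain_mm_plus_3
cond                                
sun         47     4              50
rain        96    16              99
snow        61    27              64
fog        251    75             254
cloud      210   103             213

64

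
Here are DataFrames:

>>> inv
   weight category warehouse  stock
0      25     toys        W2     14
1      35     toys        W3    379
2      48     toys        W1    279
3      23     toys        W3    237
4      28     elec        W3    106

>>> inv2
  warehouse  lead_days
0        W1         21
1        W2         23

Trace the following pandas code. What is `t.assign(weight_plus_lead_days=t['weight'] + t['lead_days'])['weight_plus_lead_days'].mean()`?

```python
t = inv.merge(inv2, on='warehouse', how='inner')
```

58.5

merge on 'warehouse' (how='inner') → 2 rows:
   weight category warehouse  stock  lead_days
0      25     toys        W2     14         23
1      48     toys        W1    279         21
add column weight_plus_lead_days = t['weight'] + t['lead_days']:
   weight category warehouse  stock  lead_days  weight_plus_lead_days
0      25     toys        W2     14         23                     48
1      48     toys        W1    279         21                     69
Taking the mean of column 'weight_plus_lead_days' gives 58.5.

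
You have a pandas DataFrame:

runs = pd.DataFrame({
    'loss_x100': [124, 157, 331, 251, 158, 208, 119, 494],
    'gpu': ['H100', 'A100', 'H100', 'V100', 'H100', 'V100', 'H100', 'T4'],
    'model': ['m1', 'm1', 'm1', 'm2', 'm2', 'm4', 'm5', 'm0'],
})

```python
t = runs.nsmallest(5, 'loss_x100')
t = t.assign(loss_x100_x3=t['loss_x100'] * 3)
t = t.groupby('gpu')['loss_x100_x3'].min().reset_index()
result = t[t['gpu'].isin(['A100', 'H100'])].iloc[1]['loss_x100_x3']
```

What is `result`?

take 5 rows with smallest loss_x100:
   loss_x100   gpu model
6        119  H100    m5
0        124  H100    m1
1        157  A100    m1
4        158  H100    m2
5        208  V100    m4
add column loss_x100_x3 = t['loss_x100'] * 3:
   loss_x100   gpu model  loss_x100_x3
6        119  H100    m5           357
0        124  H100    m1           372
1        157  A100    m1           471
4        158  H100    m2           474
5        208  V100    m4           624
group by gpu, min of loss_x100_x3:
gpu
A100    471
H100    357
V100    624
Name: loss_x100_x3, dtype: int64
reset_index():
    gpu  loss_x100_x3
0  A100           471
1  H100           357
2  V100           624
filter rows where gpu in ['A100', 'H100']:
    gpu  loss_x100_x3
0  A100           471
1  H100           357
Reading off the value at position 1, column 'loss_x100_x3', we get 357.

357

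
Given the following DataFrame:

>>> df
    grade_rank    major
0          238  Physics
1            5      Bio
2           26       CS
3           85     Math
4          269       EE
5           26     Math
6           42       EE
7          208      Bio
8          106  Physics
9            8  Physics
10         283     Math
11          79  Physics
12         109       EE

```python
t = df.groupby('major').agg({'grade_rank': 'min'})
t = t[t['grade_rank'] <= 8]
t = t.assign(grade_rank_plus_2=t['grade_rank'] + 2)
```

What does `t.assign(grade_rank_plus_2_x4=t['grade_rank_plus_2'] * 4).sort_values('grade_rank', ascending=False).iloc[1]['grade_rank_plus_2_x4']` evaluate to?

28

group by major, min of grade_rank:
         grade_rank
major              
Bio               5
CS               26
EE               42
Math             26
Physics           8
filter rows where grade_rank <= 8:
         grade_rank
major              
Bio               5
Physics           8
add column grade_rank_plus_2 = t['grade_rank'] + 2:
         grade_rank  grade_rank_plus_2
major                                 
Bio               5                  7
Physics           8                 10
add column grade_rank_plus_2_x4 = t['grade_rank_plus_2'] * 4:
         grade_rank  grade_rank_plus_2  grade_rank_plus_2_x4
major                                                       
Bio               5                  7                    28
Physics           8                 10                    40
sort by grade_rank descending:
         grade_rank  grade_rank_plus_2  grade_rank_plus_2_x4
major                                                       
Physics           8                 10                    40
Bio               5                  7                    28
Hence 28.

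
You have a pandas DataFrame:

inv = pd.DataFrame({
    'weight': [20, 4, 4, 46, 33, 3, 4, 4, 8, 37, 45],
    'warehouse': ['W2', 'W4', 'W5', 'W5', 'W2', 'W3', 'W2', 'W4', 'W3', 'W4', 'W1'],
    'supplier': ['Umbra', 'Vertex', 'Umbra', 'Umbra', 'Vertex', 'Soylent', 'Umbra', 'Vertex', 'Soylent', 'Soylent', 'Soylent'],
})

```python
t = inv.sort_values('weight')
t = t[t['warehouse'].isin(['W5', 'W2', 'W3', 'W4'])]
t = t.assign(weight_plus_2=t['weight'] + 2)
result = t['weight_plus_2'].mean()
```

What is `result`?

sort by weight:
    weight warehouse supplier
5        3        W3  Soylent
1        4        W4   Vertex
2        4        W5    Umbra
6        4        W2    Umbra
7        4        W4   Vertex
8        8        W3  Soylent
0       20        W2    Umbra
4       33        W2   Vertex
9       37        W4  Soylent
10      45        W1  Soylent
3       46        W5    Umbra
filter rows where warehouse in ['W5', 'W2', 'W3', 'W4']:
   weight warehouse supplier
5       3        W3  Soylent
1       4        W4   Vertex
2       4        W5    Umbra
6       4        W2    Umbra
7       4        W4   Vertex
8       8        W3  Soylent
0      20        W2    Umbra
4      33        W2   Vertex
9      37        W4  Soylent
3      46        W5    Umbra
add column weight_plus_2 = t['weight'] + 2:
   weight warehouse supplier  weight_plus_2
5       3        W3  Soylent              5
1       4        W4   Vertex              6
2       4        W5    Umbra              6
6       4        W2    Umbra              6
7       4        W4   Vertex              6
8       8        W3  Soylent             10
0      20        W2    Umbra             22
4      33        W2   Vertex             35
9      37        W4  Soylent             39
3      46        W5    Umbra             48
mean of column 'weight_plus_2' → 18.3

18.3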